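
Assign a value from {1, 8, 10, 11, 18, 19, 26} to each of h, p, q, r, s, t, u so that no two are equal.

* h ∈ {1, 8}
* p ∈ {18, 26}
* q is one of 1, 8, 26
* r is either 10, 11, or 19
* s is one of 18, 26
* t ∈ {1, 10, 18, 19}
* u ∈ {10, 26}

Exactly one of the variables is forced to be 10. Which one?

Among the 7 variables, 11 fits only r (and all 7 values in {1, 8, 10, 11, 18, 19, 26} must be used), so r = 11.
The 6 still-open variables together cover exactly {1, 8, 10, 18, 19, 26} — 6 values for 6 variables — and 19 appears only in t's list, so t = 19.
The 5 still-open variables draw from only 5 values {1, 8, 10, 18, 26}, so each is used; only u can be 10, hence u = 10.

u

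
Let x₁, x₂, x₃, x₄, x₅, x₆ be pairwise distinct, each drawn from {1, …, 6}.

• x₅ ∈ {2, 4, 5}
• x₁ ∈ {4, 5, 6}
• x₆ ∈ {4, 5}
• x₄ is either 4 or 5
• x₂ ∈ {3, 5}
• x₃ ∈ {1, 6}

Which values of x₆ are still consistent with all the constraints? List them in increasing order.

4, 5

Among the 6 variables, 1 fits only x₃ (and all 6 values in {1, 2, 3, 4, 5, 6} must be used), so x₃ = 1.
The 5 still-open variables draw from only 5 values {2, 3, 4, 5, 6}, so each is used; only x₅ can be 2, hence x₅ = 2.
The 4 still-open variables draw from only 4 values {3, 4, 5, 6}, so each is used; only x₂ can be 3, hence x₂ = 3.
The 3 still-open variables together cover exactly {4, 5, 6} — 3 values for 3 variables — and 6 appears only in x₁'s list, so x₁ = 6.
No further eliminations apply; x₆ can still be any of 4, 5.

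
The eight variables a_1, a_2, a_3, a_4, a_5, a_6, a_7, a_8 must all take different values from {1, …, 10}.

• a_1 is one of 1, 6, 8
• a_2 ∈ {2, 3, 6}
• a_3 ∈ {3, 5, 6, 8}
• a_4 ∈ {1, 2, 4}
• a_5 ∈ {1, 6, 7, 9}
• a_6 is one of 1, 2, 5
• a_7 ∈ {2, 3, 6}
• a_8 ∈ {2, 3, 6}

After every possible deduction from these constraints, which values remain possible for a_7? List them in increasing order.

2, 3, 6

The 3 variables a_2, a_7, a_8 are confined to {2, 3, 6}, which locks those values in; drop them from a_1, a_3, a_4, a_5, a_6.
The 3 variables a_1, a_3, a_6 are confined to {1, 5, 8}, which locks those values in; drop them from a_4, a_5.
a_4 must be 4 (only option left).
No further eliminations apply; a_7 can still be any of 2, 3, 6.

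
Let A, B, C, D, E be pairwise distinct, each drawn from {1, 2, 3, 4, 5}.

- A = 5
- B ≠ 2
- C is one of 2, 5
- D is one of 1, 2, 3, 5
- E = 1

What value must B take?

A must be 5 (only option left). Eliminate 5 elsewhere: B, C, D.
C's domain is down to {2}, so C = 2. Strike 2 from D.
That leaves E = 1. So B, D can't be 1.
D must be 3 (only option left). Strike 3 from B.
So B = 4.

4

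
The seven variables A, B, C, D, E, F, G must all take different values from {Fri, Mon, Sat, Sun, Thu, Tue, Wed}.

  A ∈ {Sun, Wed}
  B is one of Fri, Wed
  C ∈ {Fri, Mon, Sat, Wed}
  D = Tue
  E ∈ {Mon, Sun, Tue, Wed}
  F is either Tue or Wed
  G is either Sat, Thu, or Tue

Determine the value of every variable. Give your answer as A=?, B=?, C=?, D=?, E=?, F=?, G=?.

A=Sun, B=Fri, C=Sat, D=Tue, E=Mon, F=Wed, G=Thu

D must be Tue (only option left). Eliminate Tue elsewhere: E, F, G.
F must be Wed (only option left). So A, B, C, E can't be Wed.
A must be Sun (only option left). So E can't be Sun.
B's domain is down to {Fri}, so B = Fri. Remove Fri from C.
E's domain is down to {Mon}, so E = Mon. So C can't be Mon.
C has just one choice, so C = Sat. Eliminate Sat elsewhere: G.
G's domain is down to {Thu}, so G = Thu.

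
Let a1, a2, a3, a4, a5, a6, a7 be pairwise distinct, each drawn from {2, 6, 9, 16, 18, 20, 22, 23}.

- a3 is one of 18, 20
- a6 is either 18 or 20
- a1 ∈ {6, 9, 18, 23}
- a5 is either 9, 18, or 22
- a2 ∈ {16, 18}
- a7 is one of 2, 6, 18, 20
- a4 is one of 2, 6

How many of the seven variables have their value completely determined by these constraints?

a3 and a6 between them cover only {18, 20} — a naked pair. Remove those values from a1, a2, a5, a7.
a2 has just one choice, so a2 = 16.
The 2 variables a4 and a7 are confined to {2, 6}, which locks those values in; drop them from a1.
Determined: a2=16. The other variables each still have more than one consistent value. That makes 1.

1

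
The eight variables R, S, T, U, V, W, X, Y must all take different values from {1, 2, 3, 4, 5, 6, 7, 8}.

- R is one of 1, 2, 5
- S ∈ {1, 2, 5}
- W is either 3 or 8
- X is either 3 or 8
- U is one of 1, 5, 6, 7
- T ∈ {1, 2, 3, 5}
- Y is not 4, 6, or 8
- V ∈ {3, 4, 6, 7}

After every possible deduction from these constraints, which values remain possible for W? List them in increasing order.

3, 8

The 8 variables together cover exactly {1, 2, 3, 4, 5, 6, 7, 8} — 8 values for 8 variables — and 4 appears only in V's list, so V = 4.
The 7 still-open variables draw from only 7 values {1, 2, 3, 5, 6, 7, 8}, so each is used; only U can be 6, hence U = 6.
The 6 still-open variables together cover exactly {1, 2, 3, 5, 7, 8} — 6 values for 6 variables — and 7 appears only in Y's list, so Y = 7.
W and X between them cover only {3, 8} — a naked pair. Remove those values from T.
No further eliminations apply; W can still be any of 3, 8.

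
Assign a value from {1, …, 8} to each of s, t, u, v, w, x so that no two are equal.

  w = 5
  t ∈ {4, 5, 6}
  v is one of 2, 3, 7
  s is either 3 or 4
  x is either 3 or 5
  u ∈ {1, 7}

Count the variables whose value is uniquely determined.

4

w must be 5 (only option left). Eliminate 5 elsewhere: t, x.
x has just one choice, so x = 3. Eliminate 3 elsewhere: s, v.
That leaves s = 4. Strike 4 from t.
t's domain is down to {6}, so t = 6.
Determined: s=4, t=6, w=5, x=3. The other variables each still have more than one consistent value. That makes 4.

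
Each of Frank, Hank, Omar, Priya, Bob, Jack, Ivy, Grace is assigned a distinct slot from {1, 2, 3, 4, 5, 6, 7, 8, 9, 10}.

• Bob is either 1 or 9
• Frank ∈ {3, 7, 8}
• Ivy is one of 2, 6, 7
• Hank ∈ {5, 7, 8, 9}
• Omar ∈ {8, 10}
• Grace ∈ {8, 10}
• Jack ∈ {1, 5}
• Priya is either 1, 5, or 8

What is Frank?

3

Omar and Grace share exactly the 2 values {8, 10}; by pigeonhole those values go to them, so strike 8, 10 from Frank, Hank, Priya.
The 2 variables Priya and Jack are confined to {1, 5}, which locks those values in; drop them from Hank, Bob.
Bob has just one choice, so Bob = 9. Eliminate 9 elsewhere: Hank.
Hank must be 7 (only option left). Eliminate 7 elsewhere: Frank, Ivy.
So Frank = 3.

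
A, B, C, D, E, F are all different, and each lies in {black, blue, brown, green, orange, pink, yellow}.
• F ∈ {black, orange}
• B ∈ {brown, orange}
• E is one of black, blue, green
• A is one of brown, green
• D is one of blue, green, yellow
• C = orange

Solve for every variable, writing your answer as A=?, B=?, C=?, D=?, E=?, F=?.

A=green, B=brown, C=orange, D=yellow, E=blue, F=black

C has just one choice, so C = orange. So B, F can't be orange.
F's domain is down to {black}, so F = black. So E can't be black.
That leaves B = brown. So A can't be brown.
A has just one choice, so A = green. So D, E can't be green.
E's domain is down to {blue}, so E = blue. Eliminate blue elsewhere: D.
D has just one choice, so D = yellow.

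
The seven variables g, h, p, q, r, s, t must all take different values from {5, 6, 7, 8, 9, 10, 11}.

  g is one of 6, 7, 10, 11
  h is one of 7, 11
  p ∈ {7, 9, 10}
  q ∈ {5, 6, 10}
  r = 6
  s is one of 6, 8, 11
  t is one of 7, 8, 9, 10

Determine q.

5

r must be 6 (only option left). So g, q, s can't be 6.
Among the 6 still-open variables, 5 fits only q (and all 6 values in {5, 7, 8, 9, 10, 11} must be used), so q = 5.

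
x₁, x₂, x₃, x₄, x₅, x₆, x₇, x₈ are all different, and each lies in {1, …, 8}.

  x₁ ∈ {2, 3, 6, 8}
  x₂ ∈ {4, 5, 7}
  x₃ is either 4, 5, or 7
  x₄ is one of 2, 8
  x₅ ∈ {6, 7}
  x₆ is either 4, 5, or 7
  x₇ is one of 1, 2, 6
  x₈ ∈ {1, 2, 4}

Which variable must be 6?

x₅

Among the 8 variables, 3 fits only x₁ (and all 8 values in {1, 2, 3, 4, 5, 6, 7, 8} must be used), so x₁ = 3.
The 7 still-open variables draw from only 7 values {1, 2, 4, 5, 6, 7, 8}, so each is used; only x₄ can be 8, hence x₄ = 8.
x₂, x₃, x₆ share exactly the 3 values {4, 5, 7}; by pigeonhole those values go to them, so strike 4, 5, 7 from x₅, x₈.
So 6 goes to x₅.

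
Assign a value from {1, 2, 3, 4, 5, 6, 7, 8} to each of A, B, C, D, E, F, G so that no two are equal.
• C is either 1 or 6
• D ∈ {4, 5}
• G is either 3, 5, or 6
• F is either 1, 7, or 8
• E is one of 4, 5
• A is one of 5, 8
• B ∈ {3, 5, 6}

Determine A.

8

The 7 variables together cover exactly {1, 3, 4, 5, 6, 7, 8} — 7 values for 7 variables — and 7 appears only in F's list, so F = 7.
The 6 still-open variables draw from only 6 values {1, 3, 4, 5, 6, 8}, so each is used; only C can be 1, hence C = 1.
The 5 still-open variables draw from only 5 values {3, 4, 5, 6, 8}, so each is used; only A can be 8, hence A = 8.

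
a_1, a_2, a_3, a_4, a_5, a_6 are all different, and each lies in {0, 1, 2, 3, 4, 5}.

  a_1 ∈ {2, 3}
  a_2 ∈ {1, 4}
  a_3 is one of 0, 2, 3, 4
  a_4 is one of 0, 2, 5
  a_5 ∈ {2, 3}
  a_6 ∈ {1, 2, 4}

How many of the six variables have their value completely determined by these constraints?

The 6 variables together cover exactly {0, 1, 2, 3, 4, 5} — 6 values for 6 variables — and 5 appears only in a_4's list, so a_4 = 5.
The 5 still-open variables draw from only 5 values {0, 1, 2, 3, 4}, so each is used; only a_3 can be 0, hence a_3 = 0.
The 2 variables a_1 and a_5 are confined to {2, 3}, which locks those values in; drop them from a_6.
Determined: a_3=0, a_4=5. The other variables each still have more than one consistent value. That makes 2.

2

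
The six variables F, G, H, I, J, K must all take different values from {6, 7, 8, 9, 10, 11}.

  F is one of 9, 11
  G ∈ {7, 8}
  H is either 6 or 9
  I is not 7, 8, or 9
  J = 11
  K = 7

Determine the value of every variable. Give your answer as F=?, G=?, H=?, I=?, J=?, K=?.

J must be 11 (only option left). Strike 11 from F, I.
K has just one choice, so K = 7. Eliminate 7 elsewhere: G.
F's domain is down to {9}, so F = 9. Strike 9 from H.
G has just one choice, so G = 8.
H has just one choice, so H = 6. Remove 6 from I.
I has just one choice, so I = 10.

F=9, G=8, H=6, I=10, J=11, K=7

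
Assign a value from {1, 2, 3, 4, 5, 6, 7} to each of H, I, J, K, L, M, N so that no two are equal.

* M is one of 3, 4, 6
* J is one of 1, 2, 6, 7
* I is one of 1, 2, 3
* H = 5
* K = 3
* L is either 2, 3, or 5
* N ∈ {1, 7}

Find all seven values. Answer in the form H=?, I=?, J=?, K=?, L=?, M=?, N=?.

H has just one choice, so H = 5. Remove 5 from L.
K has just one choice, so K = 3. Remove 3 from I, L, M.
That leaves L = 2. Eliminate 2 elsewhere: I, J.
I has just one choice, so I = 1. Eliminate 1 elsewhere: J, N.
That leaves N = 7. Strike 7 from J.
J's domain is down to {6}, so J = 6. Eliminate 6 elsewhere: M.
That leaves M = 4.

H=5, I=1, J=6, K=3, L=2, M=4, N=7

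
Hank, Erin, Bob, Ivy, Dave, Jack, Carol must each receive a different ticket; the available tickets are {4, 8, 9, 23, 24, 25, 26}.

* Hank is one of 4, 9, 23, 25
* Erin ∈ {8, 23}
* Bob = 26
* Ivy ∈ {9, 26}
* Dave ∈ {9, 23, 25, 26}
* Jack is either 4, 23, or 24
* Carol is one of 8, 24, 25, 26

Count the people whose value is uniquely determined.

2

Bob must be 26 (only option left). Eliminate 26 elsewhere: Ivy, Dave, Carol.
Ivy has just one choice, so Ivy = 9. So Hank, Dave can't be 9.
Determined: Bob=26, Ivy=9. The other people each still have more than one consistent value. That makes 2.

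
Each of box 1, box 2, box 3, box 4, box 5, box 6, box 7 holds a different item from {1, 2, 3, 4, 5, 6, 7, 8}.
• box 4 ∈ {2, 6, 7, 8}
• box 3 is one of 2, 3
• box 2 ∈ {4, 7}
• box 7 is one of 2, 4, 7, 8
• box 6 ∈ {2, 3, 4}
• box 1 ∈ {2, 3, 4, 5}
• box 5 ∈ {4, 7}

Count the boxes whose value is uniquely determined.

3

Among the 7 variables, 5 fits only box 1 (and all 7 values in {2, 3, 4, 5, 6, 7, 8} must be used), so box 1 = 5.
The 6 still-open variables together cover exactly {2, 3, 4, 6, 7, 8} — 6 values for 6 variables — and 6 appears only in box 4's list, so box 4 = 6.
Among the 5 still-open variables, 8 fits only box 7 (and all 5 values in {2, 3, 4, 7, 8} must be used), so box 7 = 8.
box 2 and box 5 between them cover only {4, 7} — a naked pair. Remove those values from box 6.
Determined: box 1=5, box 4=6, box 7=8. The other boxes each still have more than one consistent value. That makes 3.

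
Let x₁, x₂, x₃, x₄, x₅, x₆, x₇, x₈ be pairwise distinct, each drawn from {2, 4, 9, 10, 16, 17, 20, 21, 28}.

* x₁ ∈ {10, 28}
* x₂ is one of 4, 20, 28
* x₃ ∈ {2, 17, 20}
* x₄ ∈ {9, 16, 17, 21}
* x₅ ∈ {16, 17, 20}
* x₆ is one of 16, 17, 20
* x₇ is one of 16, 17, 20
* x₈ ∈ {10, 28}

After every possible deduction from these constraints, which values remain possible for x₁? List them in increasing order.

x₁ and x₈ between them cover only {10, 28} — a naked pair. Remove those values from x₂.
The 3 variables x₅, x₆, x₇ are confined to {16, 17, 20}, which locks those values in; drop them from x₂, x₃, x₄.
x₂ must be 4 (only option left).
x₃ must be 2 (only option left).
No further eliminations apply; x₁ can still be any of 10, 28.

10, 28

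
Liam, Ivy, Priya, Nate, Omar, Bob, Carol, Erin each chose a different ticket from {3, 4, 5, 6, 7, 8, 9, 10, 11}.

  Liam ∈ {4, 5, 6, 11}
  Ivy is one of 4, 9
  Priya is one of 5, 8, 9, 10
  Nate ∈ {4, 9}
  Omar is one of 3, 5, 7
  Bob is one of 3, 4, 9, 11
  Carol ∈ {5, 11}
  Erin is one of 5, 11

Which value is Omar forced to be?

The 2 variables Ivy and Nate are confined to {4, 9}, which locks those values in; drop them from Liam, Priya, Bob.
The 2 variables Carol and Erin are confined to {5, 11}, which locks those values in; drop them from Liam, Priya, Omar, Bob.
Liam has just one choice, so Liam = 6.
That leaves Bob = 3. So Omar can't be 3.
So Omar = 7.

7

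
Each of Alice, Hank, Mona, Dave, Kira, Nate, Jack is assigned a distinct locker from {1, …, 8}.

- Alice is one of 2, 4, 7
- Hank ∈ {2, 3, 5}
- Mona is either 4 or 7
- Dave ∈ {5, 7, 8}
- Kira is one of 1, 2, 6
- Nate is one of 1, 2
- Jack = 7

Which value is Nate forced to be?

Jack has just one choice, so Jack = 7. So Alice, Mona, Dave can't be 7.
Mona has just one choice, so Mona = 4. Strike 4 from Alice.
That leaves Alice = 2. Strike 2 from Hank, Kira, Nate.
So Nate = 1.

1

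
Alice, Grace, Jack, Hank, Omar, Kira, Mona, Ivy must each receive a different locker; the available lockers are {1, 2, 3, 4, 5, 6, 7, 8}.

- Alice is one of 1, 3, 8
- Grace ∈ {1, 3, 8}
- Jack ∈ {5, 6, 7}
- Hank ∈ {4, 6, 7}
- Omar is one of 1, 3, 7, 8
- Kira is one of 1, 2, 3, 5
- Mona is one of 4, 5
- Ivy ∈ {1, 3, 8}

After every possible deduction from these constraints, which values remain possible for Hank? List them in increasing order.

4, 6

The 8 variables together cover exactly {1, 2, 3, 4, 5, 6, 7, 8} — 8 values for 8 variables — and 2 appears only in Kira's list, so Kira = 2.
Alice, Grace, Ivy share exactly the 3 values {1, 3, 8}; by pigeonhole those values go to them, so strike 1, 3, 8 from Omar.
Omar has just one choice, so Omar = 7. Remove 7 from Jack, Hank.
No further eliminations apply; Hank can still be any of 4, 6.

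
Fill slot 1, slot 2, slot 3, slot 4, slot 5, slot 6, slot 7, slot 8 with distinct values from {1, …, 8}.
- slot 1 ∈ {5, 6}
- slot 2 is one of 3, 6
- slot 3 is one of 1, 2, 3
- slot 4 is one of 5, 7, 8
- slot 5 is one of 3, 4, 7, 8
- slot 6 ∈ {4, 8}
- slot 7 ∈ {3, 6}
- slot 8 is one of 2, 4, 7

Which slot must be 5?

The 8 variables draw from only 8 values {1, 2, 3, 4, 5, 6, 7, 8}, so each is used; only slot 3 can be 1, hence slot 3 = 1.
The 7 still-open variables draw from only 7 values {2, 3, 4, 5, 6, 7, 8}, so each is used; only slot 8 can be 2, hence slot 8 = 2.
The 2 variables slot 2 and slot 7 are confined to {3, 6}, which locks those values in; drop them from slot 1, slot 5.
So 5 goes to slot 1.

slot 1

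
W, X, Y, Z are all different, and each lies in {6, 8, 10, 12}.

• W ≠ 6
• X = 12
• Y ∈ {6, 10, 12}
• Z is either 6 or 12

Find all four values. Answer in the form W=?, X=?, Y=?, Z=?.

W=8, X=12, Y=10, Z=6

X must be 12 (only option left). Remove 12 from W, Y, Z.
Z's domain is down to {6}, so Z = 6. Remove 6 from Y.
That leaves Y = 10. So W can't be 10.
W has just one choice, so W = 8.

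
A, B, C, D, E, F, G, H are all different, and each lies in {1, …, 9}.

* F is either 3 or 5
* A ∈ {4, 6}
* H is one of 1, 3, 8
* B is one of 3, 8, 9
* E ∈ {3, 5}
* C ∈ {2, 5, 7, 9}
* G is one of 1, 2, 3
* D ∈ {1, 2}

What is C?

E and F between them cover only {3, 5} — a naked pair. Remove those values from B, C, G, H.
D and G share exactly the 2 values {1, 2}; by pigeonhole those values go to them, so strike 1, 2 from C, H.
H must be 8 (only option left). Remove 8 from B.
B's domain is down to {9}, so B = 9. Strike 9 from C.
So C = 7.

7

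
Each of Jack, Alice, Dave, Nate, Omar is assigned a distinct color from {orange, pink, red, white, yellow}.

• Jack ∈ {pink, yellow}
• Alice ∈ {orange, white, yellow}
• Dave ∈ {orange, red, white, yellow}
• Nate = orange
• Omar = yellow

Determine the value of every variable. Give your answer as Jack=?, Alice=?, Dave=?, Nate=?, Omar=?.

Nate must be orange (only option left). Strike orange from Alice, Dave.
Omar has just one choice, so Omar = yellow. Eliminate yellow elsewhere: Jack, Alice, Dave.
That leaves Jack = pink.
Alice's domain is down to {white}, so Alice = white. So Dave can't be white.
Dave must be red (only option left).

Jack=pink, Alice=white, Dave=red, Nate=orange, Omar=yellow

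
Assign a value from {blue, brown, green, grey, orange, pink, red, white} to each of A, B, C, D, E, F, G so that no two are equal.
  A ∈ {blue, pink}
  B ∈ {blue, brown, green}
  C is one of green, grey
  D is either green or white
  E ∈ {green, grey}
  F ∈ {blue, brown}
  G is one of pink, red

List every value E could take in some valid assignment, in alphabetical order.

The 7 variables draw from only 7 values {blue, brown, green, grey, pink, red, white}, so each is used; only G can be red, hence G = red.
The 6 still-open variables draw from only 6 values {blue, brown, green, grey, pink, white}, so each is used; only A can be pink, hence A = pink.
The 5 still-open variables draw from only 5 values {blue, brown, green, grey, white}, so each is used; only D can be white, hence D = white.
C and E share exactly the 2 values {green, grey}; by pigeonhole those values go to them, so strike green, grey from B.
No further eliminations apply; E can still be any of green, grey.

green, grey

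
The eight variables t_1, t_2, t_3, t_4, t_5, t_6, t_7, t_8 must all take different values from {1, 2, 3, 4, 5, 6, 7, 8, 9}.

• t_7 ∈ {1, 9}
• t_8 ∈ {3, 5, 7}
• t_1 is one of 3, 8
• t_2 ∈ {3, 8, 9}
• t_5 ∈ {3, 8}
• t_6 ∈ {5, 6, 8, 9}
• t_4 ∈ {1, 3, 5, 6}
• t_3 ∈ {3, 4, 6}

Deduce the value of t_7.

1

The 8 variables together cover exactly {1, 3, 4, 5, 6, 7, 8, 9} — 8 values for 8 variables — and 4 appears only in t_3's list, so t_3 = 4.
The 7 still-open variables together cover exactly {1, 3, 5, 6, 7, 8, 9} — 7 values for 7 variables — and 7 appears only in t_8's list, so t_8 = 7.
t_1 and t_5 between them cover only {3, 8} — a naked pair. Remove those values from t_2, t_4, t_6.
That leaves t_2 = 9. Eliminate 9 elsewhere: t_6, t_7.
So t_7 = 1.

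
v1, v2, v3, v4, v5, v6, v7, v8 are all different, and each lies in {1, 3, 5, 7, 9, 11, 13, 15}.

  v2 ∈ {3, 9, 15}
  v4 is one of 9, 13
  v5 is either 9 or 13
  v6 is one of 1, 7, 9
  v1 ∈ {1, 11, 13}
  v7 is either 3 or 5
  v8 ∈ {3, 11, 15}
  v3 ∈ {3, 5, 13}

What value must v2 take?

Among the 8 variables, 7 fits only v6 (and all 8 values in {1, 3, 5, 7, 9, 11, 13, 15} must be used), so v6 = 7.
The 7 still-open variables draw from only 7 values {1, 3, 5, 9, 11, 13, 15}, so each is used; only v1 can be 1, hence v1 = 1.
Among the 6 still-open variables, 11 fits only v8 (and all 6 values in {3, 5, 9, 11, 13, 15} must be used), so v8 = 11.
The 5 still-open variables draw from only 5 values {3, 5, 9, 13, 15}, so each is used; only v2 can be 15, hence v2 = 15.

15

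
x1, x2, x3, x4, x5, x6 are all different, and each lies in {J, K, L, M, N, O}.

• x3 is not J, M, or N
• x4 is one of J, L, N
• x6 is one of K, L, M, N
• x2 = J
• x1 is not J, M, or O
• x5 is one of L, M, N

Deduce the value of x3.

x2's domain is down to {J}, so x2 = J. So x4 can't be J.
The 5 still-open variables together cover exactly {K, L, M, N, O} — 5 values for 5 variables — and O appears only in x3's list, so x3 = O.

O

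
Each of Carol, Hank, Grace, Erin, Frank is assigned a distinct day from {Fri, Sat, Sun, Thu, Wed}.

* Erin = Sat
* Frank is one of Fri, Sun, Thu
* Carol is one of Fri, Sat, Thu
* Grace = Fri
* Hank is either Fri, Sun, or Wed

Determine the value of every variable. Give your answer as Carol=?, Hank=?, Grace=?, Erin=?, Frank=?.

Grace has just one choice, so Grace = Fri. So Carol, Hank, Frank can't be Fri.
Erin must be Sat (only option left). Strike Sat from Carol.
Carol's domain is down to {Thu}, so Carol = Thu. Eliminate Thu elsewhere: Frank.
Frank has just one choice, so Frank = Sun. Strike Sun from Hank.
Hank has just one choice, so Hank = Wed.

Carol=Thu, Hank=Wed, Grace=Fri, Erin=Sat, Frank=Sun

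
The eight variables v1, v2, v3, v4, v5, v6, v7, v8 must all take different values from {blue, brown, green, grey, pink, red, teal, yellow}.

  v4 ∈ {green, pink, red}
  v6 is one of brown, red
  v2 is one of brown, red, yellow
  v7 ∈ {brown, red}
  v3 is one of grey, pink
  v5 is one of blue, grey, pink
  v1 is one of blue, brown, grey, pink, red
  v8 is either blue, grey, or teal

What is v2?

The 8 variables draw from only 8 values {blue, brown, green, grey, pink, red, teal, yellow}, so each is used; only v4 can be green, hence v4 = green.
Among the 7 still-open variables, teal fits only v8 (and all 7 values in {blue, brown, grey, pink, red, teal, yellow} must be used), so v8 = teal.
The 6 still-open variables together cover exactly {blue, brown, grey, pink, red, yellow} — 6 values for 6 variables — and yellow appears only in v2's list, so v2 = yellow.

yellow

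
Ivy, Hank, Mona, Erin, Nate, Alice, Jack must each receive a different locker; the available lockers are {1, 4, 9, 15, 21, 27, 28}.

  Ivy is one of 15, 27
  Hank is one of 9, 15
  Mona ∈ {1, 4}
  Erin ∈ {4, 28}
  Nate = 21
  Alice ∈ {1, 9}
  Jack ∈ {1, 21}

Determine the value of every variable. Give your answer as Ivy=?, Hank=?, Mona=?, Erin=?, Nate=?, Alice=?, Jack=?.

Nate must be 21 (only option left). So Jack can't be 21.
Jack's domain is down to {1}, so Jack = 1. Strike 1 from Mona, Alice.
Mona must be 4 (only option left). Remove 4 from Erin.
Erin's domain is down to {28}, so Erin = 28.
That leaves Alice = 9. Eliminate 9 elsewhere: Hank.
Hank has just one choice, so Hank = 15. Remove 15 from Ivy.
Ivy's domain is down to {27}, so Ivy = 27.

Ivy=27, Hank=15, Mona=4, Erin=28, Nate=21, Alice=9, Jack=1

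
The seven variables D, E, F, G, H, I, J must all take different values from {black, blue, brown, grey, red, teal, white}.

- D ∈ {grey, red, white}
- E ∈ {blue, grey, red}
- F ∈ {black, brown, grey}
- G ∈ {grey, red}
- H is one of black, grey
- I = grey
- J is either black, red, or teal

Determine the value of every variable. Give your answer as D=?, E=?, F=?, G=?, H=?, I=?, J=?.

D=white, E=blue, F=brown, G=red, H=black, I=grey, J=teal

I's domain is down to {grey}, so I = grey. Eliminate grey elsewhere: D, E, F, G, H.
G has just one choice, so G = red. Eliminate red elsewhere: D, E, J.
H has just one choice, so H = black. Strike black from F, J.
J's domain is down to {teal}, so J = teal.
D's domain is down to {white}, so D = white.
That leaves E = blue.
F has just one choice, so F = brown.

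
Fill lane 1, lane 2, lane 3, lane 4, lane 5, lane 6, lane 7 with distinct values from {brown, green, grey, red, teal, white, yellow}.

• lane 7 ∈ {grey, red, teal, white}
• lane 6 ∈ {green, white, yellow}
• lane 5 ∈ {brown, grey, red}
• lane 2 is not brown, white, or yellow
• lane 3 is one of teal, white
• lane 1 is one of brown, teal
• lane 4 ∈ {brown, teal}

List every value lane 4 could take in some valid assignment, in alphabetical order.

Among the 7 variables, yellow fits only lane 6 (and all 7 values in {brown, green, grey, red, teal, white, yellow} must be used), so lane 6 = yellow.
Among the 6 still-open variables, green fits only lane 2 (and all 6 values in {brown, green, grey, red, teal, white} must be used), so lane 2 = green.
lane 1 and lane 4 share exactly the 2 values {brown, teal}; by pigeonhole those values go to them, so strike brown, teal from lane 3, lane 5, lane 7.
lane 3 must be white (only option left). So lane 7 can't be white.
No further eliminations apply; lane 4 can still be any of brown, teal.

brown, teal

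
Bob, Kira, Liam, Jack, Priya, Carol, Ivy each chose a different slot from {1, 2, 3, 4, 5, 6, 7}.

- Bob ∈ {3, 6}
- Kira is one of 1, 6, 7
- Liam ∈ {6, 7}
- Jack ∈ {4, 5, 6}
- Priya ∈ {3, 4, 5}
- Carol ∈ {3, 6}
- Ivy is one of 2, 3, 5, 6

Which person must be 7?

The 7 variables together cover exactly {1, 2, 3, 4, 5, 6, 7} — 7 values for 7 variables — and 1 appears only in Kira's list, so Kira = 1.
The 6 still-open variables together cover exactly {2, 3, 4, 5, 6, 7} — 6 values for 6 variables — and 2 appears only in Ivy's list, so Ivy = 2.
The 5 still-open variables draw from only 5 values {3, 4, 5, 6, 7}, so each is used; only Liam can be 7, hence Liam = 7.

Liam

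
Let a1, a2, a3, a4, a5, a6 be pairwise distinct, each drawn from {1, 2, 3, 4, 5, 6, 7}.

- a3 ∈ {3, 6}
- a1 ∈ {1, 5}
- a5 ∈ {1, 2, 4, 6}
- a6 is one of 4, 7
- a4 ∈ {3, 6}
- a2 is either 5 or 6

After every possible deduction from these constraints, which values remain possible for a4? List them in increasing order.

3, 6

a3 and a4 share exactly the 2 values {3, 6}; by pigeonhole those values go to them, so strike 3, 6 from a2, a5.
a2's domain is down to {5}, so a2 = 5. Eliminate 5 elsewhere: a1.
a1 must be 1 (only option left). Strike 1 from a5.
No further eliminations apply; a4 can still be any of 3, 6.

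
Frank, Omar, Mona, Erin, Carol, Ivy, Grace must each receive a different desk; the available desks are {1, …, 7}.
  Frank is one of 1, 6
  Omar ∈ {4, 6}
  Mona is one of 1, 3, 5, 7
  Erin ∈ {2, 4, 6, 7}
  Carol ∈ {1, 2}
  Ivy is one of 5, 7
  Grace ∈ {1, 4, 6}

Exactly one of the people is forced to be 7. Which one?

Among the 7 variables, 3 fits only Mona (and all 7 values in {1, 2, 3, 4, 5, 6, 7} must be used), so Mona = 3.
Among the 6 still-open variables, 5 fits only Ivy (and all 6 values in {1, 2, 4, 5, 6, 7} must be used), so Ivy = 5.
Among the 5 still-open variables, 7 fits only Erin (and all 5 values in {1, 2, 4, 6, 7} must be used), so Erin = 7.

Erin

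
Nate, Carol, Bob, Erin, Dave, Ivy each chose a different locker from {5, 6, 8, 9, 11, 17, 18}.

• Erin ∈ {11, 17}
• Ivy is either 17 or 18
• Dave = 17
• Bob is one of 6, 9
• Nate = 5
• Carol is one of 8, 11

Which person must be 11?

Nate must be 5 (only option left).
Dave's domain is down to {17}, so Dave = 17. Strike 17 from Erin, Ivy.
So 11 goes to Erin.

Erin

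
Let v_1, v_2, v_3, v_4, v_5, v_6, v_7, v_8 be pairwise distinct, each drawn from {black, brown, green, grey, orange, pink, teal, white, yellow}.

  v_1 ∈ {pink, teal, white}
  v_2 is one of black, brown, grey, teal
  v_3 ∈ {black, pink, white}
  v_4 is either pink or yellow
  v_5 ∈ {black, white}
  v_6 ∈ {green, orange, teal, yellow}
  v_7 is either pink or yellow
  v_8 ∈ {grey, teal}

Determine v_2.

v_4 and v_7 between them cover only {pink, yellow} — a naked pair. Remove those values from v_1, v_3, v_6.
v_3 and v_5 between them cover only {black, white} — a naked pair. Remove those values from v_1, v_2.
v_1's domain is down to {teal}, so v_1 = teal. Strike teal from v_2, v_6, v_8.
That leaves v_8 = grey. Remove grey from v_2.
So v_2 = brown.

brown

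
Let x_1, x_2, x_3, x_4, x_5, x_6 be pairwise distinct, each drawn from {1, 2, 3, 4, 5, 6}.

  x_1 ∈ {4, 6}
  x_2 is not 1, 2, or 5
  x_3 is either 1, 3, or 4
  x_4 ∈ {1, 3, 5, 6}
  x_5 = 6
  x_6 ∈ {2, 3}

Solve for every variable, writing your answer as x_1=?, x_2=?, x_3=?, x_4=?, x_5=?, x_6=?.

x_1=4, x_2=3, x_3=1, x_4=5, x_5=6, x_6=2

x_5's domain is down to {6}, so x_5 = 6. Eliminate 6 elsewhere: x_1, x_2, x_4.
x_1 must be 4 (only option left). Eliminate 4 elsewhere: x_2, x_3.
x_2 must be 3 (only option left). Remove 3 from x_3, x_4, x_6.
x_3's domain is down to {1}, so x_3 = 1. So x_4 can't be 1.
That leaves x_4 = 5.
x_6 has just one choice, so x_6 = 2.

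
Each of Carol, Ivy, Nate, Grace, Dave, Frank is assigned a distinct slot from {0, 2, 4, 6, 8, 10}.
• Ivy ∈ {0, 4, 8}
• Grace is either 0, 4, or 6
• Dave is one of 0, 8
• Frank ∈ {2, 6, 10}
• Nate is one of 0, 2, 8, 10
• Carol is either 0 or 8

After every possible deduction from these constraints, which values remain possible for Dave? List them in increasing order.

0, 8

Carol and Dave share exactly the 2 values {0, 8}; by pigeonhole those values go to them, so strike 0, 8 from Ivy, Nate, Grace.
That leaves Ivy = 4. Strike 4 from Grace.
Grace must be 6 (only option left). Remove 6 from Frank.
No further eliminations apply; Dave can still be any of 0, 8.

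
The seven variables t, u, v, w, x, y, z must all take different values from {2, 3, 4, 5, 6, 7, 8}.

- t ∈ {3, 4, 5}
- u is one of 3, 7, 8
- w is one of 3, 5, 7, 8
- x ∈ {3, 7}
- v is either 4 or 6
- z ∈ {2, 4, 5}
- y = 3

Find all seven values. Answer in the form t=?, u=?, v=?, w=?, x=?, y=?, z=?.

t=4, u=8, v=6, w=5, x=7, y=3, z=2

y's domain is down to {3}, so y = 3. Strike 3 from t, u, w, x.
x's domain is down to {7}, so x = 7. So u, w can't be 7.
u has just one choice, so u = 8. So w can't be 8.
w's domain is down to {5}, so w = 5. Remove 5 from t, z.
t must be 4 (only option left). Strike 4 from v, z.
v's domain is down to {6}, so v = 6.
z has just one choice, so z = 2.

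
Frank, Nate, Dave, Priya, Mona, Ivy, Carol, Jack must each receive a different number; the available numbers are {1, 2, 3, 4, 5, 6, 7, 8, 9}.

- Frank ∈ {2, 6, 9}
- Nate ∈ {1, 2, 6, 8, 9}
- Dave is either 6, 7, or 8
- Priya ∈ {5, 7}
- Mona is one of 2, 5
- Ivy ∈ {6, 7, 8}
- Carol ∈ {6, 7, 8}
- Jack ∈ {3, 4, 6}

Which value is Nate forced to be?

1

The 3 variables Dave, Ivy, Carol are confined to {6, 7, 8}, which locks those values in; drop them from Frank, Nate, Priya, Jack.
That leaves Priya = 5. Strike 5 from Mona.
Mona has just one choice, so Mona = 2. Strike 2 from Frank, Nate.
Frank's domain is down to {9}, so Frank = 9. Remove 9 from Nate.
So Nate = 1.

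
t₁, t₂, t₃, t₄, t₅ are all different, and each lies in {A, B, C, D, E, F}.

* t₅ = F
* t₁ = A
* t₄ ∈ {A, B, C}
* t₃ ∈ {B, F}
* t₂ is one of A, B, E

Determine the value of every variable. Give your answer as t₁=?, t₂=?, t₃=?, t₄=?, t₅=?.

t₁=A, t₂=E, t₃=B, t₄=C, t₅=F

t₁'s domain is down to {A}, so t₁ = A. Remove A from t₂, t₄.
t₅ must be F (only option left). So t₃ can't be F.
t₃'s domain is down to {B}, so t₃ = B. So t₂, t₄ can't be B.
t₄ has just one choice, so t₄ = C.
t₂ must be E (only option left).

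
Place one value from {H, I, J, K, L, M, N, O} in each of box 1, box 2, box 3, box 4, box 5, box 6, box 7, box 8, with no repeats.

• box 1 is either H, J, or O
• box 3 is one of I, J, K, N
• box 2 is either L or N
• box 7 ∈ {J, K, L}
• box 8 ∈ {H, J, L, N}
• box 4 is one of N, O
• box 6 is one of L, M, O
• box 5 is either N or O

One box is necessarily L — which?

box 2

The 8 variables together cover exactly {H, I, J, K, L, M, N, O} — 8 values for 8 variables — and I appears only in box 3's list, so box 3 = I.
Among the 7 still-open variables, K fits only box 7 (and all 7 values in {H, J, K, L, M, N, O} must be used), so box 7 = K.
The 6 still-open variables draw from only 6 values {H, J, L, M, N, O}, so each is used; only box 6 can be M, hence box 6 = M.
box 4 and box 5 between them cover only {N, O} — a naked pair. Remove those values from box 1, box 2, box 8.
So L goes to box 2.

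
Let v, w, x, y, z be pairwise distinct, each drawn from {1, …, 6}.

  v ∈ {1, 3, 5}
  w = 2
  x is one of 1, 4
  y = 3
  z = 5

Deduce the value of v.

1

w's domain is down to {2}, so w = 2.
y has just one choice, so y = 3. Remove 3 from v.
z has just one choice, so z = 5. Remove 5 from v.
So v = 1.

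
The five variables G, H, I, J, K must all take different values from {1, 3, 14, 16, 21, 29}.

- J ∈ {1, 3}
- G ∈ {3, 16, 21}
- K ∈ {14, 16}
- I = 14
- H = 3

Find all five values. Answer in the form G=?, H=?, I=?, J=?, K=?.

H's domain is down to {3}, so H = 3. Remove 3 from G, J.
I has just one choice, so I = 14. Strike 14 from K.
That leaves J = 1.
K has just one choice, so K = 16. Eliminate 16 elsewhere: G.
G must be 21 (only option left).

G=21, H=3, I=14, J=1, K=16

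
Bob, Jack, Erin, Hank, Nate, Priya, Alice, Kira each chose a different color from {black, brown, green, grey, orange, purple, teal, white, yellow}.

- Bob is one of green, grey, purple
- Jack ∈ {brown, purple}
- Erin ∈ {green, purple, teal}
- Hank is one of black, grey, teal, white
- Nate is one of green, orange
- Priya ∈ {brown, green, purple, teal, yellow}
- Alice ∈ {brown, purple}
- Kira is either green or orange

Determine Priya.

yellow

Jack and Alice between them cover only {brown, purple} — a naked pair. Remove those values from Bob, Erin, Priya.
The 2 variables Nate and Kira are confined to {green, orange}, which locks those values in; drop them from Bob, Erin, Priya.
Bob must be grey (only option left). Eliminate grey elsewhere: Hank.
That leaves Erin = teal. So Hank, Priya can't be teal.
So Priya = yellow.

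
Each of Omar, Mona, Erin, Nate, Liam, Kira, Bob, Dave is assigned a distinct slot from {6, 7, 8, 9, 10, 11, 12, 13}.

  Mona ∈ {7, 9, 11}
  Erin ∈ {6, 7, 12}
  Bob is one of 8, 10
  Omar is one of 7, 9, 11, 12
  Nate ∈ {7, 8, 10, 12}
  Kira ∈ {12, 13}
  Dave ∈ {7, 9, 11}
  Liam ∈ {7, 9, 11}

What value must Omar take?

12

The 8 variables draw from only 8 values {6, 7, 8, 9, 10, 11, 12, 13}, so each is used; only Erin can be 6, hence Erin = 6.
The 7 still-open variables together cover exactly {7, 8, 9, 10, 11, 12, 13} — 7 values for 7 variables — and 13 appears only in Kira's list, so Kira = 13.
The 3 variables Mona, Liam, Dave are confined to {7, 9, 11}, which locks those values in; drop them from Omar, Nate.
So Omar = 12.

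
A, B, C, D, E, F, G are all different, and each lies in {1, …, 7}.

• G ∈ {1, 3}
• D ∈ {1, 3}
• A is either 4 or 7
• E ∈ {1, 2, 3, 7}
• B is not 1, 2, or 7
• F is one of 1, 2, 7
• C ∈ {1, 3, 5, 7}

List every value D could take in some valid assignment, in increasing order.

1, 3

The 7 variables draw from only 7 values {1, 2, 3, 4, 5, 6, 7}, so each is used; only B can be 6, hence B = 6.
Among the 6 still-open variables, 4 fits only A (and all 6 values in {1, 2, 3, 4, 5, 7} must be used), so A = 4.
The 5 still-open variables draw from only 5 values {1, 2, 3, 5, 7}, so each is used; only C can be 5, hence C = 5.
D and G share exactly the 2 values {1, 3}; by pigeonhole those values go to them, so strike 1, 3 from E, F.
No further eliminations apply; D can still be any of 1, 3.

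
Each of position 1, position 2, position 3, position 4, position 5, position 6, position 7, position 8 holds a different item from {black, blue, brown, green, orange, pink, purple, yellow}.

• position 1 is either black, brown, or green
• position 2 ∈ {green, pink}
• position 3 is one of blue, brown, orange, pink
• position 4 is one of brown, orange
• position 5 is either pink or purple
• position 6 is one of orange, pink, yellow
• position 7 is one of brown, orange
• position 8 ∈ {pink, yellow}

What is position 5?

The 8 variables together cover exactly {black, blue, brown, green, orange, pink, purple, yellow} — 8 values for 8 variables — and black appears only in position 1's list, so position 1 = black.
The 7 still-open variables together cover exactly {blue, brown, green, orange, pink, purple, yellow} — 7 values for 7 variables — and blue appears only in position 3's list, so position 3 = blue.
The 6 still-open variables draw from only 6 values {brown, green, orange, pink, purple, yellow}, so each is used; only position 2 can be green, hence position 2 = green.
Among the 5 still-open variables, purple fits only position 5 (and all 5 values in {brown, orange, pink, purple, yellow} must be used), so position 5 = purple.

purple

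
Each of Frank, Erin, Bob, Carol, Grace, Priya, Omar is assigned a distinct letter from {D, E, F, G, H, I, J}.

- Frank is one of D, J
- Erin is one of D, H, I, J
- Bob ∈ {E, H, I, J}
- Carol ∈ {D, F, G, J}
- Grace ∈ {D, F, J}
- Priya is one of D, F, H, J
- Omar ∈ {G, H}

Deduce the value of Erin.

The 7 variables together cover exactly {D, E, F, G, H, I, J} — 7 values for 7 variables — and E appears only in Bob's list, so Bob = E.
Among the 6 still-open variables, I fits only Erin (and all 6 values in {D, F, G, H, I, J} must be used), so Erin = I.

I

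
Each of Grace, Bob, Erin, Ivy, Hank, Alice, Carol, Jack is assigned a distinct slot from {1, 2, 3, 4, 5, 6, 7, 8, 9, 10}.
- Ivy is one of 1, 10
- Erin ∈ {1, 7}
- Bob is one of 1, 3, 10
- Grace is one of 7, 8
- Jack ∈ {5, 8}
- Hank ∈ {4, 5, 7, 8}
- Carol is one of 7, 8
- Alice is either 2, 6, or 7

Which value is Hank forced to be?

Grace and Carol between them cover only {7, 8} — a naked pair. Remove those values from Erin, Hank, Alice, Jack.
Erin has just one choice, so Erin = 1. Remove 1 from Bob, Ivy.
Ivy's domain is down to {10}, so Ivy = 10. Strike 10 from Bob.
That leaves Jack = 5. Remove 5 from Hank.
So Hank = 4.

4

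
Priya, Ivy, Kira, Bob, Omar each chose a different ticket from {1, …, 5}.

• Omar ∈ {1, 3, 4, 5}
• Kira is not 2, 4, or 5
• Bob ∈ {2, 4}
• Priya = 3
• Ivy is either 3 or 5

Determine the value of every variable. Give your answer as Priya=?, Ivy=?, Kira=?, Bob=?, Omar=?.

Priya has just one choice, so Priya = 3. Remove 3 from Ivy, Kira, Omar.
Ivy must be 5 (only option left). Remove 5 from Omar.
Kira must be 1 (only option left). Remove 1 from Omar.
Omar must be 4 (only option left). Remove 4 from Bob.
That leaves Bob = 2.

Priya=3, Ivy=5, Kira=1, Bob=2, Omar=4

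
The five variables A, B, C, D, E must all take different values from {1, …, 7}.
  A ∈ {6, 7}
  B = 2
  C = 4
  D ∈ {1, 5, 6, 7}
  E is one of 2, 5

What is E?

B's domain is down to {2}, so B = 2. Strike 2 from E.
So E = 5.

5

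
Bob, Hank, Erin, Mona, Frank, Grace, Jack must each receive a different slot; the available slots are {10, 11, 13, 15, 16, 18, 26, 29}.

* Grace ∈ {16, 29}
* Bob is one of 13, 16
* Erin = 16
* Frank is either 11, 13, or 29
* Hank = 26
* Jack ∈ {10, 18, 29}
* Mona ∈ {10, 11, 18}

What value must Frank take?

Hank's domain is down to {26}, so Hank = 26.
Erin must be 16 (only option left). Strike 16 from Bob, Grace.
Grace has just one choice, so Grace = 29. Eliminate 29 elsewhere: Frank, Jack.
Bob's domain is down to {13}, so Bob = 13. Eliminate 13 elsewhere: Frank.
So Frank = 11.

11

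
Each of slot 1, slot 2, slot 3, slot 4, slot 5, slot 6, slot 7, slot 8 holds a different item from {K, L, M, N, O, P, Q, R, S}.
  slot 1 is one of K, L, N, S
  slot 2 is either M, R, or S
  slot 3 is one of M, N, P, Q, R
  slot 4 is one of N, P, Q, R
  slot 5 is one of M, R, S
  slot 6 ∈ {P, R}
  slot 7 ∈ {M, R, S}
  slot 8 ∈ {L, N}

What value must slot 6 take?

The 8 variables draw from only 8 values {K, L, M, N, P, Q, R, S}, so each is used; only slot 1 can be K, hence slot 1 = K.
The 7 still-open variables draw from only 7 values {L, M, N, P, Q, R, S}, so each is used; only slot 8 can be L, hence slot 8 = L.
The 3 variables slot 2, slot 5, slot 7 are confined to {M, R, S}, which locks those values in; drop them from slot 3, slot 4, slot 6.
So slot 6 = P.

P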